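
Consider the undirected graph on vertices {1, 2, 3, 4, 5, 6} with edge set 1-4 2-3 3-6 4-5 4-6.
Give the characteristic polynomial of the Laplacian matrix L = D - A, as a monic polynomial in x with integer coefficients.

x^6 - 10x^5 + 35x^4 - 52x^3 + 32x^2 - 6x

With the vertex order [1, 2, 3, 4, 5, 6], the degrees are [1, 1, 2, 3, 1, 2], giving D = diag(1, 1, 2, 3, 1, 2) and L = D - A. L has integer entries, so p(x) = det(xI - L) has integer coefficients. Expanding the determinant yields x^6 - 10x^5 + 35x^4 - 52x^3 + 32x^2 - 6x. Since p(0) = det(-L) = 0, x divides p(x). There is one zero in the spectrum, matching the 1 component.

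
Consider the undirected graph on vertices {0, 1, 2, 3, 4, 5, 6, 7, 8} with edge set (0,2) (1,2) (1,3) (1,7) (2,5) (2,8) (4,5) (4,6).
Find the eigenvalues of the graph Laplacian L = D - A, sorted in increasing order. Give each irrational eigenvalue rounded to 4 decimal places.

Reading degrees in the order [0, 1, 2, 3, 4, 5, 6, 7, 8] gives [1, 3, 4, 1, 2, 2, 1, 1, 1]; set D = diag(1, 3, 4, 1, 2, 2, 1, 1, 1) and form L = D - A. The multiplicity of 0 as a Laplacian eigenvalue equals the number of connected components. The largest eigenvalue, 5.3298, is at most the vertex count 9.

[0, 0.2232, 0.4919, 1, 1, 1.4712, 3, 3.4838, 5.3298]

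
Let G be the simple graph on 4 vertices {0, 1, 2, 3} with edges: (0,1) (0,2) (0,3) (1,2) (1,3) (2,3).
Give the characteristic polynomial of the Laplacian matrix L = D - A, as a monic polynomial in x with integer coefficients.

x^4 - 12x^3 + 48x^2 - 64x

Each diagonal entry of L is the vertex degree and each off-diagonal entry is -1 where an edge is present, 0 otherwise; in the order [0, 1, 2, 3] the diagonal is [3, 3, 3, 3]. Computing det(xI - L) by cofactor expansion (or equivalently via sum-over-permutations) gives x^4 - 12x^3 + 48x^2 - 64x. Since p(0) = det(-L) = 0, x divides p(x). The eigenvalues sum to 12, which equals trace(L) = 2|E|. There is one zero in the spectrum, matching the 1 component.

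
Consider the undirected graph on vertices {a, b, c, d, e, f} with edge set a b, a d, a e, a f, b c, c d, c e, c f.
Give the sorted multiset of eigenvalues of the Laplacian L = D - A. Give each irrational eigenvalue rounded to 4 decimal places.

Each diagonal entry of L is the vertex degree and each off-diagonal entry is -1 where an edge is present, 0 otherwise; in the order [a, b, c, d, e, f] the diagonal is [4, 2, 4, 2, 2, 2]. Since every row of L sums to 0, the all-ones vector is in the kernel and 0 is an eigenvalue. The single zero eigenvalue shows the graph is connected. There is one zero in the spectrum, matching the 1 component. The largest eigenvalue, 6, is at most the vertex count 6.

[0, 2, 2, 2, 4, 6]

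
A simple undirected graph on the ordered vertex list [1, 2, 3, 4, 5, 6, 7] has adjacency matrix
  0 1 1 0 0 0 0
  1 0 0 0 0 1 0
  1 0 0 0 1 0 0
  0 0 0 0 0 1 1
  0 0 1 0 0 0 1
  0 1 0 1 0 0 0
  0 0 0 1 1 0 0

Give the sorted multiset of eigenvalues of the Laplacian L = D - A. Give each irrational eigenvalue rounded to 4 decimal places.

[0, 0.7530, 0.7530, 2.4450, 2.4450, 3.8019, 3.8019]

Each diagonal entry of L is the vertex degree and each off-diagonal entry is -1 where an edge is present, 0 otherwise; in the order [1, 2, 3, 4, 5, 6, 7] the diagonal is [2, 2, 2, 2, 2, 2, 2]. Diagonalising L (or applying a numerical eigensolver to the 7x7 matrix) gives the spectrum above. By the matrix-tree theorem the graph has (1/7) * product of the nonzero eigenvalues = 7 spanning trees.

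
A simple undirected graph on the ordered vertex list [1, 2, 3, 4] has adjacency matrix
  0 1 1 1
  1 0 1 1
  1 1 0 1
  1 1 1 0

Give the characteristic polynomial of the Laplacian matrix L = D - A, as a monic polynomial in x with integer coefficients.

Each diagonal entry of L is the vertex degree and each off-diagonal entry is -1 where an edge is present, 0 otherwise; in the order [1, 2, 3, 4] the diagonal is [3, 3, 3, 3]. The eigenvalues of L are [0, 4, 4, 4]; the characteristic polynomial is the product of (x - lambda_i), which multiplies out to x^4 - 12x^3 + 48x^2 - 64x. The constant term is 0 because L is singular (the all-ones vector lies in its kernel). There is one zero in the spectrum, matching the 1 component. The largest eigenvalue, 4, is at most the vertex count 4.

x^4 - 12x^3 + 48x^2 - 64x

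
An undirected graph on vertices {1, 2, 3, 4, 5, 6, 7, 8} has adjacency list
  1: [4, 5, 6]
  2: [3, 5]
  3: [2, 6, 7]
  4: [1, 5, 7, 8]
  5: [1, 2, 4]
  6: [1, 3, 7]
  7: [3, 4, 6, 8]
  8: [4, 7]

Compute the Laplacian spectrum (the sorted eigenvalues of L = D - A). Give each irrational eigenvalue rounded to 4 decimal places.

[0, 1.2679, 1.7857, 2, 4, 4.5392, 4.7321, 5.6751]

Each diagonal entry of L is the vertex degree and each off-diagonal entry is -1 where an edge is present, 0 otherwise; in the order [1, 2, 3, 4, 5, 6, 7, 8] the diagonal is [3, 2, 3, 4, 3, 3, 4, 2]. L is symmetric positive semidefinite, so every eigenvalue is real and nonnegative.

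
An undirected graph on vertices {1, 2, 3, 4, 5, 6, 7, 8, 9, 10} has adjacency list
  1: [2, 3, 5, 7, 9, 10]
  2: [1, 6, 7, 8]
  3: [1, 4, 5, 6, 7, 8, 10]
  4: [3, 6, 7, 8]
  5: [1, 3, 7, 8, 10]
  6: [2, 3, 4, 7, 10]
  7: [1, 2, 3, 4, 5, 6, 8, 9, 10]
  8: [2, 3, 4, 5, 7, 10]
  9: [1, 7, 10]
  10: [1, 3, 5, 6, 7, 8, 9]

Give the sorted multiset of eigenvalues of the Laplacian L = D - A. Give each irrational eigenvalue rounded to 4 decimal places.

[0, 2.6399, 3.7639, 4, 5.3442, 6.3391, 7, 8.2361, 8.6767, 10]

Reading degrees in the order [1, 2, 3, 4, 5, 6, 7, 8, 9, 10] gives [6, 4, 7, 4, 5, 5, 9, 6, 3, 7]; set D = diag(6, 4, 7, 4, 5, 5, 9, 6, 3, 7) and form L = D - A. Since every row of L sums to 0, the all-ones vector is in the kernel and 0 is an eigenvalue. The largest eigenvalue, 10, is at most the vertex count 10. By the matrix-tree theorem the graph has (1/10) * product of the nonzero eigenvalues = 673568 spanning trees.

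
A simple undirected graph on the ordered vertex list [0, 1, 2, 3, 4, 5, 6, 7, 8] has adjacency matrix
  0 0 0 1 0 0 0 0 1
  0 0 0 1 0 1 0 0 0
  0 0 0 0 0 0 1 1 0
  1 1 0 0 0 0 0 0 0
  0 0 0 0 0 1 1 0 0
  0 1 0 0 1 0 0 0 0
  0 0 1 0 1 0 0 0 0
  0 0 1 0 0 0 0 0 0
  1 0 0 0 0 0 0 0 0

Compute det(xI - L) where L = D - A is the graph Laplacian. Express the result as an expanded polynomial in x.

Each diagonal entry of L is the vertex degree and each off-diagonal entry is -1 where an edge is present, 0 otherwise; in the order [0, 1, 2, 3, 4, 5, 6, 7, 8] the diagonal is [2, 2, 2, 2, 2, 2, 2, 1, 1]. Computing det(xI - L) by cofactor expansion (or equivalently via sum-over-permutations) gives x^9 - 16x^8 + 105x^7 - 364x^6 + 715x^5 - 792x^4 + 462x^3 - 120x^2 + 9x. The constant term is 0 because L is singular (the all-ones vector lies in its kernel).

x^9 - 16x^8 + 105x^7 - 364x^6 + 715x^5 - 792x^4 + 462x^3 - 120x^2 + 9x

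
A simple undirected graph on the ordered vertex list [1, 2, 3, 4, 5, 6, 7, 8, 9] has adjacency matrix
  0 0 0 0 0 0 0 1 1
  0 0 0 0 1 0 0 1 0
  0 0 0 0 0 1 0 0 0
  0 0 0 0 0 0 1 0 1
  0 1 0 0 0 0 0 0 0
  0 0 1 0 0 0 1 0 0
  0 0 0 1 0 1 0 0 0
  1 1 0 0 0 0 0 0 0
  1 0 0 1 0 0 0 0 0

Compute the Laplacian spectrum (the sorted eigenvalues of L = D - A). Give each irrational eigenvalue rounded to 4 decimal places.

[0, 0.1206, 0.4679, 1, 1.6527, 2.3473, 3, 3.5321, 3.8794]

Each diagonal entry of L is the vertex degree and each off-diagonal entry is -1 where an edge is present, 0 otherwise; in the order [1, 2, 3, 4, 5, 6, 7, 8, 9] the diagonal is [2, 2, 1, 2, 1, 2, 2, 2, 2]. The multiplicity of 0 as a Laplacian eigenvalue equals the number of connected components. The single zero eigenvalue shows the graph is connected. There is one zero in the spectrum, matching the 1 component.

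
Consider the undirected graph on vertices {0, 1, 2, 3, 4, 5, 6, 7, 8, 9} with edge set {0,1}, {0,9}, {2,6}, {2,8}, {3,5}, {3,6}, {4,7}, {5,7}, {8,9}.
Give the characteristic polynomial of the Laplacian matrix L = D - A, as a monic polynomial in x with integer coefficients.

Reading degrees in the order [0, 1, 2, 3, 4, 5, 6, 7, 8, 9] gives [2, 1, 2, 2, 1, 2, 2, 2, 2, 2]; set D = diag(2, 1, 2, 2, 1, 2, 2, 2, 2, 2) and form L = D - A. Computing det(xI - L) by cofactor expansion (or equivalently via sum-over-permutations) gives x^10 - 18x^9 + 136x^8 - 560x^7 + 1365x^6 - 2002x^5 + 1716x^4 - 792x^3 + 165x^2 - 10x. Since p(0) = det(-L) = 0, x divides p(x). The eigenvalues sum to 18, which equals trace(L) = 2|E|.

x^10 - 18x^9 + 136x^8 - 560x^7 + 1365x^6 - 2002x^5 + 1716x^4 - 792x^3 + 165x^2 - 10x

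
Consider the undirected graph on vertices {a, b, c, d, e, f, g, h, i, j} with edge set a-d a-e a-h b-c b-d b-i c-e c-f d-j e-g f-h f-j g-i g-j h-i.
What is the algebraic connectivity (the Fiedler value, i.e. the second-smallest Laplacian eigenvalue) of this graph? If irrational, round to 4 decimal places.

2

Reading degrees in the order [a, b, c, d, e, f, g, h, i, j] gives [3, 3, 3, 3, 3, 3, 3, 3, 3, 3]; set D = diag(3, 3, 3, 3, 3, 3, 3, 3, 3, 3) and form L = D - A. The sorted Laplacian eigenvalues are [0, 2, 2, 2, 2, 2, 5, 5, 5, 5]; the algebraic connectivity is the second entry, 2. There is one zero in the spectrum, matching the 1 component.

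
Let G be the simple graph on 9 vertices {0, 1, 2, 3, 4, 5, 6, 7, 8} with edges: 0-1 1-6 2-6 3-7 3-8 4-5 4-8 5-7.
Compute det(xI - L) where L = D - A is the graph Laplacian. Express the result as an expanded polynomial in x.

x^9 - 16x^8 + 105x^7 - 364x^6 + 715x^5 - 790x^4 + 450x^3 - 100x^2

With the vertex order [0, 1, 2, 3, 4, 5, 6, 7, 8], the degrees are [1, 2, 1, 2, 2, 2, 2, 2, 2], giving D = diag(1, 2, 1, 2, 2, 2, 2, 2, 2) and L = D - A. L has integer entries, so p(x) = det(xI - L) has integer coefficients. Expanding the determinant yields x^9 - 16x^8 + 105x^7 - 364x^6 + 715x^5 - 790x^4 + 450x^3 - 100x^2. Since p(0) = det(-L) = 0, x divides p(x). The eigenvalues sum to 16, which equals trace(L) = 2|E|.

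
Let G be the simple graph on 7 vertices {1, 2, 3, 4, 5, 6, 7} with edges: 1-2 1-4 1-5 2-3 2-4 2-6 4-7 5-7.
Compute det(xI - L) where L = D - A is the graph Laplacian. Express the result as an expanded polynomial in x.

With the vertex order [1, 2, 3, 4, 5, 6, 7], the degrees are [3, 4, 1, 3, 2, 1, 2], giving D = diag(3, 4, 1, 3, 2, 1, 2) and L = D - A. L has integer entries, so p(x) = det(xI - L) has integer coefficients. Expanding the determinant yields x^7 - 16x^6 + 98x^5 - 290x^4 + 432x^3 - 302x^2 + 77x. The constant term is 0 because L is singular (the all-ones vector lies in its kernel). By the matrix-tree theorem the graph has (1/7) * product of the nonzero eigenvalues = 11 spanning trees.

x^7 - 16x^6 + 98x^5 - 290x^4 + 432x^3 - 302x^2 + 77x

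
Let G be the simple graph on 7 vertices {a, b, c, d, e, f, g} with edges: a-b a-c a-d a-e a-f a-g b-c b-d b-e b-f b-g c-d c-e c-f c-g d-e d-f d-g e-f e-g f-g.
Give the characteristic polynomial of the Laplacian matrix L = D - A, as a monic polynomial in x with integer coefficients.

x^7 - 42x^6 + 735x^5 - 6860x^4 + 36015x^3 - 100842x^2 + 117649x

Reading degrees in the order [a, b, c, d, e, f, g] gives [6, 6, 6, 6, 6, 6, 6]; set D = diag(6, 6, 6, 6, 6, 6, 6) and form L = D - A. L has integer entries, so p(x) = det(xI - L) has integer coefficients. Expanding the determinant yields x^7 - 42x^6 + 735x^5 - 6860x^4 + 36015x^3 - 100842x^2 + 117649x. The coefficient of x^6 equals -trace(L) = -42, matching the sum of degrees. There is one zero in the spectrum, matching the 1 component.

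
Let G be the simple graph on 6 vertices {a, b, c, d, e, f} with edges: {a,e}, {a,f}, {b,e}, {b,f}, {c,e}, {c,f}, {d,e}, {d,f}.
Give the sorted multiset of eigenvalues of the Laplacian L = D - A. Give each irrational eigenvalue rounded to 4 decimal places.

Each diagonal entry of L is the vertex degree and each off-diagonal entry is -1 where an edge is present, 0 otherwise; in the order [a, b, c, d, e, f] the diagonal is [2, 2, 2, 2, 4, 4]. The multiplicity of 0 as a Laplacian eigenvalue equals the number of connected components. The single zero eigenvalue shows the graph is connected. There is one zero in the spectrum, matching the 1 component.

[0, 2, 2, 2, 4, 6]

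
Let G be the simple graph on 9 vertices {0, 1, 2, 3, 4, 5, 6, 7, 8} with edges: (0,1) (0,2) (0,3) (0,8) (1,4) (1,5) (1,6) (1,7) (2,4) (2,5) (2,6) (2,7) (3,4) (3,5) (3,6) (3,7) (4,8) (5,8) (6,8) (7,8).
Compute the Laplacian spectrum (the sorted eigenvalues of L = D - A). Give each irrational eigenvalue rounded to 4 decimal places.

Reading degrees in the order [0, 1, 2, 3, 4, 5, 6, 7, 8] gives [4, 5, 5, 5, 4, 4, 4, 4, 5]; set D = diag(4, 5, 5, 5, 4, 4, 4, 4, 5) and form L = D - A. Since every row of L sums to 0, the all-ones vector is in the kernel and 0 is an eigenvalue. The largest eigenvalue, 9, is at most the vertex count 9. There is one zero in the spectrum, matching the 1 component.

[0, 4, 4, 4, 4, 5, 5, 5, 9]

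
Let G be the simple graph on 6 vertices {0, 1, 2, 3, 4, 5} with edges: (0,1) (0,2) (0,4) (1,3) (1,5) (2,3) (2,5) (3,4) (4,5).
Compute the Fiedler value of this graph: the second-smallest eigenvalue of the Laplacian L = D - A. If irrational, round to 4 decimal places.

3

Reading degrees in the order [0, 1, 2, 3, 4, 5] gives [3, 3, 3, 3, 3, 3]; set D = diag(3, 3, 3, 3, 3, 3) and form L = D - A. The sorted Laplacian eigenvalues are [0, 3, 3, 3, 3, 6]; the algebraic connectivity is the second entry, 3. By the matrix-tree theorem the graph has (1/6) * product of the nonzero eigenvalues = 81 spanning trees.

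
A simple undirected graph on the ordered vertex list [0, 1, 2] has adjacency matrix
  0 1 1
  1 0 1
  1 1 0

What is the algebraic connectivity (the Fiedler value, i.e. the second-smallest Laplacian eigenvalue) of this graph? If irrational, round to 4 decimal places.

With the vertex order [0, 1, 2], the degrees are [2, 2, 2], giving D = diag(2, 2, 2) and L = D - A. The sorted Laplacian eigenvalues are [0, 3, 3]; the algebraic connectivity is the second entry, 3. By the matrix-tree theorem the graph has (1/3) * product of the nonzero eigenvalues = 3 spanning trees. The eigenvalues sum to 6, which equals trace(L) = 2|E|.

3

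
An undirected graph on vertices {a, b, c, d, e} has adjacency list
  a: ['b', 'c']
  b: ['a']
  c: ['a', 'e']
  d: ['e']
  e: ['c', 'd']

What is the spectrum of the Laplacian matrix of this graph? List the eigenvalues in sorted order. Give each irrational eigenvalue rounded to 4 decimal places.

[0, 0.3820, 1.3820, 2.6180, 3.6180]

Each diagonal entry of L is the vertex degree and each off-diagonal entry is -1 where an edge is present, 0 otherwise; in the order [a, b, c, d, e] the diagonal is [2, 1, 2, 1, 2]. Diagonalising L (or applying a numerical eigensolver to the 5x5 matrix) gives the spectrum above. There is one zero in the spectrum, matching the 1 component.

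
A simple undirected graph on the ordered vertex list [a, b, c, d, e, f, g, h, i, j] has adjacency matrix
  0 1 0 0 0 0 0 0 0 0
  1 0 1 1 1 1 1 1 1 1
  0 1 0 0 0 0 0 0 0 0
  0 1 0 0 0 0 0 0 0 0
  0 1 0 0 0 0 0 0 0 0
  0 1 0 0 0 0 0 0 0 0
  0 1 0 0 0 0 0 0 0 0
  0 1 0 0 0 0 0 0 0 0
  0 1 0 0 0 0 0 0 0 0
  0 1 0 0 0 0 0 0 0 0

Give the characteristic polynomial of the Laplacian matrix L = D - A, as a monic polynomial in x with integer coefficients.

x^10 - 18x^9 + 108x^8 - 336x^7 + 630x^6 - 756x^5 + 588x^4 - 288x^3 + 81x^2 - 10x

Reading degrees in the order [a, b, c, d, e, f, g, h, i, j] gives [1, 9, 1, 1, 1, 1, 1, 1, 1, 1]; set D = diag(1, 9, 1, 1, 1, 1, 1, 1, 1, 1) and form L = D - A. L has integer entries, so p(x) = det(xI - L) has integer coefficients. Expanding the determinant yields x^10 - 18x^9 + 108x^8 - 336x^7 + 630x^6 - 756x^5 + 588x^4 - 288x^3 + 81x^2 - 10x. Since p(0) = det(-L) = 0, x divides p(x). The eigenvalues sum to 18, which equals trace(L) = 2|E|. By the matrix-tree theorem the graph has (1/10) * product of the nonzero eigenvalues = 1 spanning tree.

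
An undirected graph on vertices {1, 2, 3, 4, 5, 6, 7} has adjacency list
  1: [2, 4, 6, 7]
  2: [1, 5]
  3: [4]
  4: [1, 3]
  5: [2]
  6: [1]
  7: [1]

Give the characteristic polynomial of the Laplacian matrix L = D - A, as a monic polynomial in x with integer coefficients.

x^7 - 12x^6 + 52x^5 - 104x^4 + 100x^3 - 44x^2 + 7x

Reading degrees in the order [1, 2, 3, 4, 5, 6, 7] gives [4, 2, 1, 2, 1, 1, 1]; set D = diag(4, 2, 1, 2, 1, 1, 1) and form L = D - A. Computing det(xI - L) by cofactor expansion (or equivalently via sum-over-permutations) gives x^7 - 12x^6 + 52x^5 - 104x^4 + 100x^3 - 44x^2 + 7x. The constant term is 0 because L is singular (the all-ones vector lies in its kernel). There is one zero in the spectrum, matching the 1 component.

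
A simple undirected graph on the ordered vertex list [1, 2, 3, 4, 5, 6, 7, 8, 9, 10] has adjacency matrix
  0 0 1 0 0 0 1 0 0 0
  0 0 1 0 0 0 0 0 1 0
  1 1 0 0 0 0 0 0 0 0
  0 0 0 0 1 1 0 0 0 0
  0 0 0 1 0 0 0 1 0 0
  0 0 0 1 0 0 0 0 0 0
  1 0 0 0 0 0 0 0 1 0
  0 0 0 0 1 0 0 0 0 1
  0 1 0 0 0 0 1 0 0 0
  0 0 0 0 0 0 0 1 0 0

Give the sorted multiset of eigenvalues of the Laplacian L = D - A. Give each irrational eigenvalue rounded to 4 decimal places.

Each diagonal entry of L is the vertex degree and each off-diagonal entry is -1 where an edge is present, 0 otherwise; in the order [1, 2, 3, 4, 5, 6, 7, 8, 9, 10] the diagonal is [2, 2, 2, 2, 2, 1, 2, 2, 2, 1]. Diagonalising L (or applying a numerical eigensolver to the 10x10 matrix) gives the spectrum above. The 2 zero eigenvalues correspond to the 2 connected components. The eigenvalues sum to 18, which equals trace(L) = 2|E|.

[0, 0, 0.3820, 1.3820, 1.3820, 1.3820, 2.6180, 3.6180, 3.6180, 3.6180]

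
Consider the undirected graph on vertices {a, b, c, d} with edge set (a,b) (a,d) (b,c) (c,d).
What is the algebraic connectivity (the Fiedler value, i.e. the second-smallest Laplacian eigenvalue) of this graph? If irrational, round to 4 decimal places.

With the vertex order [a, b, c, d], the degrees are [2, 2, 2, 2], giving D = diag(2, 2, 2, 2) and L = D - A. The smallest Laplacian eigenvalue is always 0. The next one, lambda_2 = 2, measures how hard the graph is to disconnect: larger values mean better connectivity. There is one zero in the spectrum, matching the 1 component.

2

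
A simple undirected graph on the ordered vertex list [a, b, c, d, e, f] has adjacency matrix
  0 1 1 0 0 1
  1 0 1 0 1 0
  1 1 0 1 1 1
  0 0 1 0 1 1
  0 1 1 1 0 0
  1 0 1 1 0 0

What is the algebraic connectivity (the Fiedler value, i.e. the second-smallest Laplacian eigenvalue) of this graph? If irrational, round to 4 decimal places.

2.3820

Reading degrees in the order [a, b, c, d, e, f] gives [3, 3, 5, 3, 3, 3]; set D = diag(3, 3, 5, 3, 3, 3) and form L = D - A. The sorted Laplacian eigenvalues are [0, 2.3820, 2.3820, 4.6180, 4.6180, 6]; the algebraic connectivity is the second entry, 2.3820.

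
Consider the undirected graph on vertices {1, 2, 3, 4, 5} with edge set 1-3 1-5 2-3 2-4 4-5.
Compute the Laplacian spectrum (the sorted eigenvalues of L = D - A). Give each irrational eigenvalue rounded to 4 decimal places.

[0, 1.3820, 1.3820, 3.6180, 3.6180]

With the vertex order [1, 2, 3, 4, 5], the degrees are [2, 2, 2, 2, 2], giving D = diag(2, 2, 2, 2, 2) and L = D - A. Since every row of L sums to 0, the all-ones vector is in the kernel and 0 is an eigenvalue. By the matrix-tree theorem the graph has (1/5) * product of the nonzero eigenvalues = 5 spanning trees.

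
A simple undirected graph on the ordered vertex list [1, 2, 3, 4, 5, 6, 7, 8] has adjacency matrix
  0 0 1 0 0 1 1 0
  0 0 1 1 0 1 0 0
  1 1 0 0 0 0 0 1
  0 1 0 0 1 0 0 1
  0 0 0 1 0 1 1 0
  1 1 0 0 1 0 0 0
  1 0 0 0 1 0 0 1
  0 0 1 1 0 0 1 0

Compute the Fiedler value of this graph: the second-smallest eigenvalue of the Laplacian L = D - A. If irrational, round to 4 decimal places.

2

Reading degrees in the order [1, 2, 3, 4, 5, 6, 7, 8] gives [3, 3, 3, 3, 3, 3, 3, 3]; set D = diag(3, 3, 3, 3, 3, 3, 3, 3) and form L = D - A. Computing the eigenvalues of L and sorting gives [0, 2, 2, 2, 4, 4, 4, 6]. The Fiedler value lambda_2 = 2 is strictly positive, so the graph is connected.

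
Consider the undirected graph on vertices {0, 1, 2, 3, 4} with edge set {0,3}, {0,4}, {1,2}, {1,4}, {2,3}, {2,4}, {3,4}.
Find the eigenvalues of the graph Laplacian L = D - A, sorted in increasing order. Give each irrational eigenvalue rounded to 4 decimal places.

[0, 1.5858, 3, 4.4142, 5]

Reading degrees in the order [0, 1, 2, 3, 4] gives [2, 2, 3, 3, 4]; set D = diag(2, 2, 3, 3, 4) and form L = D - A. Diagonalising L (or applying a numerical eigensolver to the 5x5 matrix) gives the spectrum above. The eigenvalues sum to 14, which equals trace(L) = 2|E|.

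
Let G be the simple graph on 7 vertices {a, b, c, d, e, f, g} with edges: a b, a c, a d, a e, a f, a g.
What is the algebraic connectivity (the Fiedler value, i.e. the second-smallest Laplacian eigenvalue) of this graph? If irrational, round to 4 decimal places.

Each diagonal entry of L is the vertex degree and each off-diagonal entry is -1 where an edge is present, 0 otherwise; in the order [a, b, c, d, e, f, g] the diagonal is [6, 1, 1, 1, 1, 1, 1]. The smallest Laplacian eigenvalue is always 0. The next one, lambda_2 = 1, measures how hard the graph is to disconnect: larger values mean better connectivity. The largest eigenvalue, 7, is at most the vertex count 7.

1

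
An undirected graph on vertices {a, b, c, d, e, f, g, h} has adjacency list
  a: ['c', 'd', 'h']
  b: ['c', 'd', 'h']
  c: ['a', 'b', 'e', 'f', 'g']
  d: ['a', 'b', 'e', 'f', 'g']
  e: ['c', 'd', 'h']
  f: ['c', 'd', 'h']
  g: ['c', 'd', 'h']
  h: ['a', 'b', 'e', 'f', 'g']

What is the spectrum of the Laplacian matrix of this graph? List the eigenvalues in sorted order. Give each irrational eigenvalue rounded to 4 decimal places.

Each diagonal entry of L is the vertex degree and each off-diagonal entry is -1 where an edge is present, 0 otherwise; in the order [a, b, c, d, e, f, g, h] the diagonal is [3, 3, 5, 5, 3, 3, 3, 5]. L is symmetric positive semidefinite, so every eigenvalue is real and nonnegative. The eigenvalues sum to 30, which equals trace(L) = 2|E|. By the matrix-tree theorem the graph has (1/8) * product of the nonzero eigenvalues = 2025 spanning trees.

[0, 3, 3, 3, 3, 5, 5, 8]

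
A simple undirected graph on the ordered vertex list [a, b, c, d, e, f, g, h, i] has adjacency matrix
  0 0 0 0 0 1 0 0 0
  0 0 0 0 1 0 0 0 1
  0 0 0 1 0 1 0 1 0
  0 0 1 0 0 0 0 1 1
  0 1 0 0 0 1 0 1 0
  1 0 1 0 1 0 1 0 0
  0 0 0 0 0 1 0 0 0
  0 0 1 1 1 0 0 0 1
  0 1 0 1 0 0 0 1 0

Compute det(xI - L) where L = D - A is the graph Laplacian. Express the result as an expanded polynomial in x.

x^9 - 24x^8 + 239x^7 - 1280x^6 + 3994x^5 - 7350x^4 + 7689x^3 - 4124x^2 + 855x

Each diagonal entry of L is the vertex degree and each off-diagonal entry is -1 where an edge is present, 0 otherwise; in the order [a, b, c, d, e, f, g, h, i] the diagonal is [1, 2, 3, 3, 3, 4, 1, 4, 3]. Computing det(xI - L) by cofactor expansion (or equivalently via sum-over-permutations) gives x^9 - 24x^8 + 239x^7 - 1280x^6 + 3994x^5 - 7350x^4 + 7689x^3 - 4124x^2 + 855x. Since p(0) = det(-L) = 0, x divides p(x). There is one zero in the spectrum, matching the 1 component. By the matrix-tree theorem the graph has (1/9) * product of the nonzero eigenvalues = 95 spanning trees.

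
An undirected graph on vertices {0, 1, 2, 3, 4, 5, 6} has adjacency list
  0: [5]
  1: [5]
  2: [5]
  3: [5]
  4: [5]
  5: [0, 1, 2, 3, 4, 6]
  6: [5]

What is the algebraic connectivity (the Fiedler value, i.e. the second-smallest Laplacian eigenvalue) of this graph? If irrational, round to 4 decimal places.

Each diagonal entry of L is the vertex degree and each off-diagonal entry is -1 where an edge is present, 0 otherwise; in the order [0, 1, 2, 3, 4, 5, 6] the diagonal is [1, 1, 1, 1, 1, 6, 1]. The smallest Laplacian eigenvalue is always 0. The next one, lambda_2 = 1, measures how hard the graph is to disconnect: larger values mean better connectivity. There is one zero in the spectrum, matching the 1 component.

1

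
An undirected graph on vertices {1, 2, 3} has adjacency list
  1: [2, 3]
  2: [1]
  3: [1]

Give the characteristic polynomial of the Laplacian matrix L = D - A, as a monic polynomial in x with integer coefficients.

With the vertex order [1, 2, 3], the degrees are [2, 1, 1], giving D = diag(2, 1, 1) and L = D - A. Computing det(xI - L) by cofactor expansion (or equivalently via sum-over-permutations) gives x^3 - 4x^2 + 3x. The coefficient of x^2 equals -trace(L) = -4, matching the sum of degrees.

x^3 - 4x^2 + 3x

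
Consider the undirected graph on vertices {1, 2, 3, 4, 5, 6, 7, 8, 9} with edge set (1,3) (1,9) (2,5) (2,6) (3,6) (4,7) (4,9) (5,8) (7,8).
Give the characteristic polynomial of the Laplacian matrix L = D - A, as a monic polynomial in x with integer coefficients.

x^9 - 18x^8 + 135x^7 - 546x^6 + 1287x^5 - 1782x^4 + 1386x^3 - 540x^2 + 81x

With the vertex order [1, 2, 3, 4, 5, 6, 7, 8, 9], the degrees are [2, 2, 2, 2, 2, 2, 2, 2, 2], giving D = diag(2, 2, 2, 2, 2, 2, 2, 2, 2) and L = D - A. Computing det(xI - L) by cofactor expansion (or equivalently via sum-over-permutations) gives x^9 - 18x^8 + 135x^7 - 546x^6 + 1287x^5 - 1782x^4 + 1386x^3 - 540x^2 + 81x. The coefficient of x^8 equals -trace(L) = -18, matching the sum of degrees. The largest eigenvalue, 3.8794, is at most the vertex count 9.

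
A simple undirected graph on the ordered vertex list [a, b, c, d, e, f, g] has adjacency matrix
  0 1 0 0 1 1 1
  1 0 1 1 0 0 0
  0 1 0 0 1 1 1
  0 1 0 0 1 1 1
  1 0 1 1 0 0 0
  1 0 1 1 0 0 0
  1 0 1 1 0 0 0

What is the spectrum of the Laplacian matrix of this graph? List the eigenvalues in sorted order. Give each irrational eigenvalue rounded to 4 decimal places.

[0, 3, 3, 3, 4, 4, 7]

With the vertex order [a, b, c, d, e, f, g], the degrees are [4, 3, 4, 4, 3, 3, 3], giving D = diag(4, 3, 4, 4, 3, 3, 3) and L = D - A. Since every row of L sums to 0, the all-ones vector is in the kernel and 0 is an eigenvalue.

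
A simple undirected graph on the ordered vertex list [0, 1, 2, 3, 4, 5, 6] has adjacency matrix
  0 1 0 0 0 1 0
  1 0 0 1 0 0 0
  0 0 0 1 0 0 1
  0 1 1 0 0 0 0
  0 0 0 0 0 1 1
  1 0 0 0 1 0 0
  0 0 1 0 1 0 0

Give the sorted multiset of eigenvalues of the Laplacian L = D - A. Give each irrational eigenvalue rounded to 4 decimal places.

With the vertex order [0, 1, 2, 3, 4, 5, 6], the degrees are [2, 2, 2, 2, 2, 2, 2], giving D = diag(2, 2, 2, 2, 2, 2, 2) and L = D - A. Diagonalising L (or applying a numerical eigensolver to the 7x7 matrix) gives the spectrum above. The largest eigenvalue, 3.8019, is at most the vertex count 7. By the matrix-tree theorem the graph has (1/7) * product of the nonzero eigenvalues = 7 spanning trees.

[0, 0.7530, 0.7530, 2.4450, 2.4450, 3.8019, 3.8019]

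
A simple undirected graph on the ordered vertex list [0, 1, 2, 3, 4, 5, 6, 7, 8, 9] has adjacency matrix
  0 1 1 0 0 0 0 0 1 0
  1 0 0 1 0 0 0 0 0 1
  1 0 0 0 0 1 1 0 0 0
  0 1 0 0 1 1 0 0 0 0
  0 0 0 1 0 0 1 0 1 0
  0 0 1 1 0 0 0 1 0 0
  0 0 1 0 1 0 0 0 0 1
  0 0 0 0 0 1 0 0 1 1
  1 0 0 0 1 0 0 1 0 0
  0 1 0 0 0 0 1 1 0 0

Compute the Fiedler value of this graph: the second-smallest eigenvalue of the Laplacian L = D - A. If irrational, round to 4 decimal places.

2

Reading degrees in the order [0, 1, 2, 3, 4, 5, 6, 7, 8, 9] gives [3, 3, 3, 3, 3, 3, 3, 3, 3, 3]; set D = diag(3, 3, 3, 3, 3, 3, 3, 3, 3, 3) and form L = D - A. The sorted Laplacian eigenvalues are [0, 2, 2, 2, 2, 2, 5, 5, 5, 5]; the algebraic connectivity is the second entry, 2.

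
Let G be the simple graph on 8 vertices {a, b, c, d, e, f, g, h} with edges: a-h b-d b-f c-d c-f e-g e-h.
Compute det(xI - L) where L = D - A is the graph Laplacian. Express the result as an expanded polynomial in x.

Each diagonal entry of L is the vertex degree and each off-diagonal entry is -1 where an edge is present, 0 otherwise; in the order [a, b, c, d, e, f, g, h] the diagonal is [1, 2, 2, 2, 2, 2, 1, 2]. Computing det(xI - L) by cofactor expansion (or equivalently via sum-over-permutations) gives x^8 - 14x^7 + 78x^6 - 220x^5 + 328x^4 - 240x^3 + 64x^2. Since p(0) = det(-L) = 0, x divides p(x). The eigenvalues sum to 14, which equals trace(L) = 2|E|. The largest eigenvalue, 4, is at most the vertex count 8.

x^8 - 14x^7 + 78x^6 - 220x^5 + 328x^4 - 240x^3 + 64x^2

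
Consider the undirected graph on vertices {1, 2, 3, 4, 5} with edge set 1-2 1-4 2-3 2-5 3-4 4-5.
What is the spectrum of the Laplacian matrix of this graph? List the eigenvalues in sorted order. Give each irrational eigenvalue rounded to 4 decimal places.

[0, 2, 2, 3, 5]

Reading degrees in the order [1, 2, 3, 4, 5] gives [2, 3, 2, 3, 2]; set D = diag(2, 3, 2, 3, 2) and form L = D - A. Since every row of L sums to 0, the all-ones vector is in the kernel and 0 is an eigenvalue. The eigenvalues sum to 12, which equals trace(L) = 2|E|.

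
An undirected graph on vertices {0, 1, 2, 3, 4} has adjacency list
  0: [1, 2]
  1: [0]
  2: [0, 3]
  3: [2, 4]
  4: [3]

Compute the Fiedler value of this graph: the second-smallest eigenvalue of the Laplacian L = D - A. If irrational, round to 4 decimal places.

Each diagonal entry of L is the vertex degree and each off-diagonal entry is -1 where an edge is present, 0 otherwise; in the order [0, 1, 2, 3, 4] the diagonal is [2, 1, 2, 2, 1]. The sorted Laplacian eigenvalues are [0, 0.3820, 1.3820, 2.6180, 3.6180]; the algebraic connectivity is the second entry, 0.3820.

0.3820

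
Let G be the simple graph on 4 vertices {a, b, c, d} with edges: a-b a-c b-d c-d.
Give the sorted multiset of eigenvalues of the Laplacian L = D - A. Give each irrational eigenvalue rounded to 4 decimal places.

With the vertex order [a, b, c, d], the degrees are [2, 2, 2, 2], giving D = diag(2, 2, 2, 2) and L = D - A. Since every row of L sums to 0, the all-ones vector is in the kernel and 0 is an eigenvalue. The single zero eigenvalue shows the graph is connected.

[0, 2, 2, 4]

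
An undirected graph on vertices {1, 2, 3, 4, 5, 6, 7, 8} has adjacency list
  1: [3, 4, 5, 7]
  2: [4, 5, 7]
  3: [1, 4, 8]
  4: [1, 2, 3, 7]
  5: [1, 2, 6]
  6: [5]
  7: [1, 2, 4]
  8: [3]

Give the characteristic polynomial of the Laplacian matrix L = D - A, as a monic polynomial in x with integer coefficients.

With the vertex order [1, 2, 3, 4, 5, 6, 7, 8], the degrees are [4, 3, 3, 4, 3, 1, 3, 1], giving D = diag(4, 3, 3, 4, 3, 1, 3, 1) and L = D - A. Computing det(xI - L) by cofactor expansion (or equivalently via sum-over-permutations) gives x^8 - 22x^7 + 196x^6 - 906x^5 + 2307x^4 - 3152x^3 + 2059x^2 - 488x. Since p(0) = det(-L) = 0, x divides p(x). The largest eigenvalue, 5.7440, is at most the vertex count 8.

x^8 - 22x^7 + 196x^6 - 906x^5 + 2307x^4 - 3152x^3 + 2059x^2 - 488x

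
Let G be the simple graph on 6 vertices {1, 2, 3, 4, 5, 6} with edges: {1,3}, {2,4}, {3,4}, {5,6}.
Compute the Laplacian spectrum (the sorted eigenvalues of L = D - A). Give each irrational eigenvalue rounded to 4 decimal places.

Reading degrees in the order [1, 2, 3, 4, 5, 6] gives [1, 1, 2, 2, 1, 1]; set D = diag(1, 1, 2, 2, 1, 1) and form L = D - A. Diagonalising L (or applying a numerical eigensolver to the 6x6 matrix) gives the spectrum above. The 2 zero eigenvalues correspond to the 2 connected components.

[0, 0, 0.5858, 2, 2, 3.4142]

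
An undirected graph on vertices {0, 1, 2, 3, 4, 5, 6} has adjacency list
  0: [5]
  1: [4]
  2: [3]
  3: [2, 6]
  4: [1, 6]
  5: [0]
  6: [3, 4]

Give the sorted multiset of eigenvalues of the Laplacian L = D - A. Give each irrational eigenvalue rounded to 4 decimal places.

[0, 0, 0.3820, 1.3820, 2, 2.6180, 3.6180]

Reading degrees in the order [0, 1, 2, 3, 4, 5, 6] gives [1, 1, 1, 2, 2, 1, 2]; set D = diag(1, 1, 1, 2, 2, 1, 2) and form L = D - A. Since every row of L sums to 0, the all-ones vector is in the kernel and 0 is an eigenvalue. The 2 zero eigenvalues correspond to the 2 connected components. The eigenvalues sum to 10, which equals trace(L) = 2|E|. There are 2 zeros in the spectrum, matching the 2 components.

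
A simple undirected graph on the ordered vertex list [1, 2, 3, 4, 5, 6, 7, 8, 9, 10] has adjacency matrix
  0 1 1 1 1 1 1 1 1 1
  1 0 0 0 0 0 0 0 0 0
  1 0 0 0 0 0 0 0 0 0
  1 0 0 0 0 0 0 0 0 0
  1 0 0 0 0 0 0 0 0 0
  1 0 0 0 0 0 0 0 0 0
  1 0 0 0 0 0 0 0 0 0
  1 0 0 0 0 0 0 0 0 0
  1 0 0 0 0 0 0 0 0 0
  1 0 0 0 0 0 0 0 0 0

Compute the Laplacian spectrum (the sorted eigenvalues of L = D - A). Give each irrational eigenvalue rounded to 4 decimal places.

Each diagonal entry of L is the vertex degree and each off-diagonal entry is -1 where an edge is present, 0 otherwise; in the order [1, 2, 3, 4, 5, 6, 7, 8, 9, 10] the diagonal is [9, 1, 1, 1, 1, 1, 1, 1, 1, 1]. Diagonalising L (or applying a numerical eigensolver to the 10x10 matrix) gives the spectrum above. The single zero eigenvalue shows the graph is connected. The eigenvalues sum to 18, which equals trace(L) = 2|E|.

[0, 1, 1, 1, 1, 1, 1, 1, 1, 10]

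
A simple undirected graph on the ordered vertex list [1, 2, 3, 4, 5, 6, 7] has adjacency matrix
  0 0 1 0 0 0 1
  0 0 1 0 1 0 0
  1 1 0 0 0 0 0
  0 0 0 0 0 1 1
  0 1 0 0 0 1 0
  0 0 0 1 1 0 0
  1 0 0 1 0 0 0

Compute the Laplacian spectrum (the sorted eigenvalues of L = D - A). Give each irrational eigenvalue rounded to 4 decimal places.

Each diagonal entry of L is the vertex degree and each off-diagonal entry is -1 where an edge is present, 0 otherwise; in the order [1, 2, 3, 4, 5, 6, 7] the diagonal is [2, 2, 2, 2, 2, 2, 2]. The multiplicity of 0 as a Laplacian eigenvalue equals the number of connected components. There is one zero in the spectrum, matching the 1 component. By the matrix-tree theorem the graph has (1/7) * product of the nonzero eigenvalues = 7 spanning trees.

[0, 0.7530, 0.7530, 2.4450, 2.4450, 3.8019, 3.8019]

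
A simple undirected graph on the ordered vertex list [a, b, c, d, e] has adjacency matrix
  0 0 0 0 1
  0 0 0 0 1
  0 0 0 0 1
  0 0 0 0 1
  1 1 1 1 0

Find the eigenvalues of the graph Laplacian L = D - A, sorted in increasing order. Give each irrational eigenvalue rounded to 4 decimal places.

[0, 1, 1, 1, 5]

Each diagonal entry of L is the vertex degree and each off-diagonal entry is -1 where an edge is present, 0 otherwise; in the order [a, b, c, d, e] the diagonal is [1, 1, 1, 1, 4]. Diagonalising L (or applying a numerical eigensolver to the 5x5 matrix) gives the spectrum above.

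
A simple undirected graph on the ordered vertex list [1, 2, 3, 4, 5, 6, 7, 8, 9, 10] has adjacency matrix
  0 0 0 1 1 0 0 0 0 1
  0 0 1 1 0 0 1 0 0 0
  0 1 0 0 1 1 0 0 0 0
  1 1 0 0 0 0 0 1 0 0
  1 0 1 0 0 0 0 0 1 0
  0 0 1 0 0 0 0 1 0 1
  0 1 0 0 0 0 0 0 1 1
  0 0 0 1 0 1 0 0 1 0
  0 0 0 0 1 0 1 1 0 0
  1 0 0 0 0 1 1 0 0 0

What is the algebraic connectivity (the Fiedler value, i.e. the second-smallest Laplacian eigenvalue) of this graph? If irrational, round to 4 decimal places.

2

Reading degrees in the order [1, 2, 3, 4, 5, 6, 7, 8, 9, 10] gives [3, 3, 3, 3, 3, 3, 3, 3, 3, 3]; set D = diag(3, 3, 3, 3, 3, 3, 3, 3, 3, 3) and form L = D - A. Computing the eigenvalues of L and sorting gives [0, 2, 2, 2, 2, 2, 5, 5, 5, 5]. The Fiedler value lambda_2 = 2 is strictly positive, so the graph is connected. By the matrix-tree theorem the graph has (1/10) * product of the nonzero eigenvalues = 2000 spanning trees.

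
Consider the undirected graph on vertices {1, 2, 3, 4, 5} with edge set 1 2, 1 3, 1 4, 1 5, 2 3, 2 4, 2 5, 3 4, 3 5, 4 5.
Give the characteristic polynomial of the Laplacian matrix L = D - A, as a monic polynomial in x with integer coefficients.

x^5 - 20x^4 + 150x^3 - 500x^2 + 625x

Reading degrees in the order [1, 2, 3, 4, 5] gives [4, 4, 4, 4, 4]; set D = diag(4, 4, 4, 4, 4) and form L = D - A. L has integer entries, so p(x) = det(xI - L) has integer coefficients. Expanding the determinant yields x^5 - 20x^4 + 150x^3 - 500x^2 + 625x. The coefficient of x^4 equals -trace(L) = -20, matching the sum of degrees.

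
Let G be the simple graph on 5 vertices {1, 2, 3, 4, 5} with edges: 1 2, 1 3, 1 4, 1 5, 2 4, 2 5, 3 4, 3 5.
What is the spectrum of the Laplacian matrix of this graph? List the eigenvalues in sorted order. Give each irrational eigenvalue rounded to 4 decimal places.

With the vertex order [1, 2, 3, 4, 5], the degrees are [4, 3, 3, 3, 3], giving D = diag(4, 3, 3, 3, 3) and L = D - A. Diagonalising L (or applying a numerical eigensolver to the 5x5 matrix) gives the spectrum above. The single zero eigenvalue shows the graph is connected. There is one zero in the spectrum, matching the 1 component. By the matrix-tree theorem the graph has (1/5) * product of the nonzero eigenvalues = 45 spanning trees.

[0, 3, 3, 5, 5]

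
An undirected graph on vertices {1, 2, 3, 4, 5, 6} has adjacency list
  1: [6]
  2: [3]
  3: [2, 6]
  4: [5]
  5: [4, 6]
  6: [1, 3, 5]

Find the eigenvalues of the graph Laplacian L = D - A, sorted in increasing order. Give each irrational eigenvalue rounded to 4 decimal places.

[0, 0.3820, 0.6972, 2, 2.6180, 4.3028]

Reading degrees in the order [1, 2, 3, 4, 5, 6] gives [1, 1, 2, 1, 2, 3]; set D = diag(1, 1, 2, 1, 2, 3) and form L = D - A. Diagonalising L (or applying a numerical eigensolver to the 6x6 matrix) gives the spectrum above. There is one zero in the spectrum, matching the 1 component.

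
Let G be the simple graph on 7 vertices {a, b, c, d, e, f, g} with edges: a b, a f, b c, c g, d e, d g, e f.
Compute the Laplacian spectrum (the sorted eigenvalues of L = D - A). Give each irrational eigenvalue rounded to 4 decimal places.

[0, 0.7530, 0.7530, 2.4450, 2.4450, 3.8019, 3.8019]

With the vertex order [a, b, c, d, e, f, g], the degrees are [2, 2, 2, 2, 2, 2, 2], giving D = diag(2, 2, 2, 2, 2, 2, 2) and L = D - A. The multiplicity of 0 as a Laplacian eigenvalue equals the number of connected components. The single zero eigenvalue shows the graph is connected.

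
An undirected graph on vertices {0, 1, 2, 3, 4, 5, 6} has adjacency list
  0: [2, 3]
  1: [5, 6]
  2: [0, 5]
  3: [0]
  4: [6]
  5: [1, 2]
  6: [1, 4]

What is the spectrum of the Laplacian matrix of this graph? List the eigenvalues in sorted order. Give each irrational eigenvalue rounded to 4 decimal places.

With the vertex order [0, 1, 2, 3, 4, 5, 6], the degrees are [2, 2, 2, 1, 1, 2, 2], giving D = diag(2, 2, 2, 1, 1, 2, 2) and L = D - A. L is symmetric positive semidefinite, so every eigenvalue is real and nonnegative. By the matrix-tree theorem the graph has (1/7) * product of the nonzero eigenvalues = 1 spanning tree.

[0, 0.1981, 0.7530, 1.5550, 2.4450, 3.2470, 3.8019]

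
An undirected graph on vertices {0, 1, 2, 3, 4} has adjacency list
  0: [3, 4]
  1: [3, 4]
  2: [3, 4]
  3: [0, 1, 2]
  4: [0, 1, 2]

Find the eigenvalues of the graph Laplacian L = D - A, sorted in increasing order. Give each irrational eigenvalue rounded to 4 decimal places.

[0, 2, 2, 3, 5]

With the vertex order [0, 1, 2, 3, 4], the degrees are [2, 2, 2, 3, 3], giving D = diag(2, 2, 2, 3, 3) and L = D - A. The multiplicity of 0 as a Laplacian eigenvalue equals the number of connected components. The largest eigenvalue, 5, is at most the vertex count 5.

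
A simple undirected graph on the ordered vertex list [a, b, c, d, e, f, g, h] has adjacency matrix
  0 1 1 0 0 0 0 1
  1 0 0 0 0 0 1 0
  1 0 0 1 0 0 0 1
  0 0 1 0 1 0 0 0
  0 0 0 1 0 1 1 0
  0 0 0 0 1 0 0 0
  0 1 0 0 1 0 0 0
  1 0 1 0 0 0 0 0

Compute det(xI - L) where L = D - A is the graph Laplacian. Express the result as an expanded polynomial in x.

x^8 - 18x^7 + 131x^6 - 494x^5 + 1028x^4 - 1162x^3 + 650x^2 - 136x

Reading degrees in the order [a, b, c, d, e, f, g, h] gives [3, 2, 3, 2, 3, 1, 2, 2]; set D = diag(3, 2, 3, 2, 3, 1, 2, 2) and form L = D - A. L has integer entries, so p(x) = det(xI - L) has integer coefficients. Expanding the determinant yields x^8 - 18x^7 + 131x^6 - 494x^5 + 1028x^4 - 1162x^3 + 650x^2 - 136x. Since p(0) = det(-L) = 0, x divides p(x). By the matrix-tree theorem the graph has (1/8) * product of the nonzero eigenvalues = 17 spanning trees. There is one zero in the spectrum, matching the 1 component.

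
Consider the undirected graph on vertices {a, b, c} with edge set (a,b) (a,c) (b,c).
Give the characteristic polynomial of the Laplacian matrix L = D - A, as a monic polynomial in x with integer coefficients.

x^3 - 6x^2 + 9x

Each diagonal entry of L is the vertex degree and each off-diagonal entry is -1 where an edge is present, 0 otherwise; in the order [a, b, c] the diagonal is [2, 2, 2]. L has integer entries, so p(x) = det(xI - L) has integer coefficients. Expanding the determinant yields x^3 - 6x^2 + 9x. Since p(0) = det(-L) = 0, x divides p(x). By the matrix-tree theorem the graph has (1/3) * product of the nonzero eigenvalues = 3 spanning trees.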